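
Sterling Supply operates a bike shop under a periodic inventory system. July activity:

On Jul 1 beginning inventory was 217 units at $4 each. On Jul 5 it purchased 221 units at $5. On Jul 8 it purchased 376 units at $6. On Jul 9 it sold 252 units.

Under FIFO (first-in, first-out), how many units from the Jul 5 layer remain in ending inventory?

Jul 9, 252 sold [FIFO — oldest first]: 217 @ $4 + 35 @ $5 = $1,043
Ending inventory: 186 @ $5 + 376 @ $6 = $3,186

186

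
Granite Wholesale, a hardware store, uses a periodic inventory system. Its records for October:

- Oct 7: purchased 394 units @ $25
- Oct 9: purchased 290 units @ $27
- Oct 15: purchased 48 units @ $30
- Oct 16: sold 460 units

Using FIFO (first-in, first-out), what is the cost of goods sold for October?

COGS = $11,632

Oct 16, 460 sold [FIFO — oldest first]: 394 @ $25 + 66 @ $27 = $11,632
Ending inventory: 224 @ $27 + 48 @ $30 = $7,488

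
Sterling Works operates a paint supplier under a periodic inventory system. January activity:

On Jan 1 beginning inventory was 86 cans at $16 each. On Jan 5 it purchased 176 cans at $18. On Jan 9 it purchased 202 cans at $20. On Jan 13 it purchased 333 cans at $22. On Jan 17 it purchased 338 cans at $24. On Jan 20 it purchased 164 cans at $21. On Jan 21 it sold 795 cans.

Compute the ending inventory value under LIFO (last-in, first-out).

Ending inventory = $9,464

Jan 21, 795 sold [LIFO — newest first]: 164 @ $21 + 338 @ $24 + 293 @ $22 = $18,002
Ending inventory: 86 @ $16 + 176 @ $18 + 202 @ $20 + 40 @ $22 = $9,464
Check: goods available $27,466 = COGS $18,002 + ending $9,464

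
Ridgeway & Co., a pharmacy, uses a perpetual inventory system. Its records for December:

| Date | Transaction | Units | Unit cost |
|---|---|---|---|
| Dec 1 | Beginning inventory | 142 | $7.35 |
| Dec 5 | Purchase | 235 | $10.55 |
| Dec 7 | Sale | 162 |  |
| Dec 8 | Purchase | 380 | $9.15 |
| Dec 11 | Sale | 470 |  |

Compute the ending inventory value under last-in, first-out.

Ending inventory = $918.75

Dec 7, 162 sold [LIFO — newest first]: 162 @ $10.55 = $1,709.10
Dec 11, 470 sold [LIFO — newest first]: 380 @ $9.15 + 73 @ $10.55 + 17 @ $7.35 = $4,372.10
Total COGS = $1,709.10 + $4,372.10 = $6,081.20
Ending inventory: 125 @ $7.35 = $918.75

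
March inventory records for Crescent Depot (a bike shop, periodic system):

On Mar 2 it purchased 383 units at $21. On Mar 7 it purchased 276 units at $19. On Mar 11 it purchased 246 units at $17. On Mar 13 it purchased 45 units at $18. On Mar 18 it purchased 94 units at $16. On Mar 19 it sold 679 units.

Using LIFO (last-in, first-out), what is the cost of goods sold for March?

Mar 19, 679 sold [LIFO — newest first]: 94 @ $16 + 45 @ $18 + 246 @ $17 + 276 @ $19 + 18 @ $21 = $12,118
Ending inventory: 365 @ $21 = $7,665
Check: goods available $19,783 = COGS $12,118 + ending $7,665

COGS = $12,118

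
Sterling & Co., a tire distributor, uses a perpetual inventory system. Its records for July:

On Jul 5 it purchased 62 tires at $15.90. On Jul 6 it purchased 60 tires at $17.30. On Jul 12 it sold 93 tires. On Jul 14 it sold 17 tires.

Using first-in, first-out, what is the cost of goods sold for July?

Jul 12, 93 sold [FIFO — oldest first]: 62 @ $15.90 + 31 @ $17.30 = $1,522.10
Jul 14, 17 sold [FIFO — oldest first]: 17 @ $17.30 = $294.10
Total COGS = $1,522.10 + $294.10 = $1,816.20
Ending inventory: 12 @ $17.30 = $207.60
Check: goods available $2,023.80 = COGS $1,816.20 + ending $207.60

COGS = $1,816.20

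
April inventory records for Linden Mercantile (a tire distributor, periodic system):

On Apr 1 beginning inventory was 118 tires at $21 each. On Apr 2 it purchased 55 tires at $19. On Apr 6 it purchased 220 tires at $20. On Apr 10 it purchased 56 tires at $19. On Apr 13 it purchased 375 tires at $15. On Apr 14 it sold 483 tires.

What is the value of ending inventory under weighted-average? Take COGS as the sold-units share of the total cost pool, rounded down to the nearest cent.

Ending inventory = $6,046.96

Apr 14, sell 483: 483/824 × $14,612.00 → $8,565.04
Ending inventory (cost pool remaining) = $6,046.96
Check: goods available $14,612.00 = COGS $8,565.04 + ending $6,046.96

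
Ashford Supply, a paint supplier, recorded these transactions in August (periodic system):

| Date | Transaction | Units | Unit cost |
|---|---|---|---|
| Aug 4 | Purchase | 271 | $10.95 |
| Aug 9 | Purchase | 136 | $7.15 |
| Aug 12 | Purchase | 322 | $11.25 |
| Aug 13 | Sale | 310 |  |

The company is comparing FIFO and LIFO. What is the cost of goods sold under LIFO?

FIFO COGS: 271 @ $10.95 + 39 @ $7.15 = $3,246.30
LIFO COGS: 310 @ $11.25 = $3,487.50

COGS = $3,487.50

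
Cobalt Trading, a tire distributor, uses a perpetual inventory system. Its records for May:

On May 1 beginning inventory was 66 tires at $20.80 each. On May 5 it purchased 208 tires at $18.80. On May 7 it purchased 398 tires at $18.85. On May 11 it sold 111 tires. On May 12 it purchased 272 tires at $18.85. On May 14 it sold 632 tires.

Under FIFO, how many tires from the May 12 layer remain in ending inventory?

May 11, 111 sold [FIFO — oldest first]: 66 @ $20.80 + 45 @ $18.80 = $2,218.80
May 14, 632 sold [FIFO — oldest first]: 163 @ $18.80 + 398 @ $18.85 + 71 @ $18.85 = $11,905.05
Total COGS = $2,218.80 + $11,905.05 = $14,123.85
Ending inventory: 201 @ $18.85 = $3,788.85

201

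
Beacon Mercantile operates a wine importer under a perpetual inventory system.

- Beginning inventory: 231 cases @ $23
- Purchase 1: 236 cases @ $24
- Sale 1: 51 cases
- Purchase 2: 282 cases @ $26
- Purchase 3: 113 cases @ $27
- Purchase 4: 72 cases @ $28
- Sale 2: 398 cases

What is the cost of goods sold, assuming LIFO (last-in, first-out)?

COGS = $11,829

Sale 1 (51) [LIFO — newest first]: 51 @ $24 = $1,224
Sale 2 (398) [LIFO — newest first]: 72 @ $28 + 113 @ $27 + 213 @ $26 = $10,605
Total COGS = $1,224 + $10,605 = $11,829
Ending inventory: 231 @ $23 + 185 @ $24 + 69 @ $26 = $11,547
Check: goods available $23,376 = COGS $11,829 + ending $11,547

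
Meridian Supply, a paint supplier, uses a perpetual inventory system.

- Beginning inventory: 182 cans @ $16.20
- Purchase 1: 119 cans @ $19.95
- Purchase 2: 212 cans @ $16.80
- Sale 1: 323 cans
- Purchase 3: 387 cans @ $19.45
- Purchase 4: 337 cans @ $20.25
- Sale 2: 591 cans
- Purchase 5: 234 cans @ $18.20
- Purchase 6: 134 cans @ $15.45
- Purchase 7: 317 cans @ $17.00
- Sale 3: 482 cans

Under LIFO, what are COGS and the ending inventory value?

Sale 1 (323) [LIFO — newest first]: 212 @ $16.80 + 111 @ $19.95 = $5,776.05
Sale 2 (591) [LIFO — newest first]: 337 @ $20.25 + 254 @ $19.45 = $11,764.55
Sale 3 (482) [LIFO — newest first]: 317 @ $17.00 + 134 @ $15.45 + 31 @ $18.20 = $8,023.50
Total COGS = $5,776.05 + $11,764.55 + $8,023.50 = $25,564.10
Ending inventory: 182 @ $16.20 + 8 @ $19.95 + 133 @ $19.45 + 203 @ $18.20 = $9,389.45
Check: goods available $34,953.55 = COGS $25,564.10 + ending $9,389.45

COGS = $25,564.10; ending inventory = $9,389.45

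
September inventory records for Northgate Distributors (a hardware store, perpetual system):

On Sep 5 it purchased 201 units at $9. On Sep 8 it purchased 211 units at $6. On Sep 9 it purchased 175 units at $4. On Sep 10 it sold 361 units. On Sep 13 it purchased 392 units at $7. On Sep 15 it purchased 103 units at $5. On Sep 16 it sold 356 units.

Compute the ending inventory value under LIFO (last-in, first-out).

Ending inventory = $2,932

Sep 10, 361 sold [LIFO — newest first]: 175 @ $4 + 186 @ $6 = $1,816
Sep 16, 356 sold [LIFO — newest first]: 103 @ $5 + 253 @ $7 = $2,286
Total COGS = $1,816 + $2,286 = $4,102
Ending inventory: 201 @ $9 + 25 @ $6 + 139 @ $7 = $2,932
Check: goods available $7,034 = COGS $4,102 + ending $2,932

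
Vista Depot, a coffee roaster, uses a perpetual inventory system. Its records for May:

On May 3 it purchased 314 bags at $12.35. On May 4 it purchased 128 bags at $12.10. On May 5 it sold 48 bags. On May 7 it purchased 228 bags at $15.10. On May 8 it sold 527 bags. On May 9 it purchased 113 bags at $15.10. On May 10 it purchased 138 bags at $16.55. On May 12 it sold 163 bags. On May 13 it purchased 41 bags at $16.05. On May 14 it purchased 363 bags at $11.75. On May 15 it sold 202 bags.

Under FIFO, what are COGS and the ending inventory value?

May 5, 48 sold [FIFO — oldest first]: 48 @ $12.35 = $592.80
May 8, 527 sold [FIFO — oldest first]: 266 @ $12.35 + 128 @ $12.10 + 133 @ $15.10 = $6,842.20
May 12, 163 sold [FIFO — oldest first]: 95 @ $15.10 + 68 @ $15.10 = $2,461.30
May 15, 202 sold [FIFO — oldest first]: 45 @ $15.10 + 138 @ $16.55 + 19 @ $16.05 = $3,268.35
Total COGS = $592.80 + $6,842.20 + $2,461.30 + $3,268.35 = $13,164.65
Ending inventory: 22 @ $16.05 + 363 @ $11.75 = $4,618.35

COGS = $13,164.65; ending inventory = $4,618.35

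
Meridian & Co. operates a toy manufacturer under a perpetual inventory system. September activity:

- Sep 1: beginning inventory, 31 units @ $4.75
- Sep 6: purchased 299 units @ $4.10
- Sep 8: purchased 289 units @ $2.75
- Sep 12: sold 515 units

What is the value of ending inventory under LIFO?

Sep 12, 515 sold [LIFO — newest first]: 289 @ $2.75 + 226 @ $4.10 = $1,721.35
Ending inventory: 31 @ $4.75 + 73 @ $4.10 = $446.55
Check: goods available $2,167.90 = COGS $1,721.35 + ending $446.55

Ending inventory = $446.55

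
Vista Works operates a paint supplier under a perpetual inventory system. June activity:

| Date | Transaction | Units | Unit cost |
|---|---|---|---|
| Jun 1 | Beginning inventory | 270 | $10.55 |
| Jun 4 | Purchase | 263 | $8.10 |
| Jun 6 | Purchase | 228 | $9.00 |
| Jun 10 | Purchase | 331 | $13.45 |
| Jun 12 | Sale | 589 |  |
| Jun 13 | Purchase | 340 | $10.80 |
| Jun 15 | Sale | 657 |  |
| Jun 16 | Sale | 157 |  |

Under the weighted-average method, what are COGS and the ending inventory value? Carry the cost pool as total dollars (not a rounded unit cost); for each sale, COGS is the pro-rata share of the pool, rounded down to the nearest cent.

COGS = $14,846.47; ending inventory = $308.28

After Jun 1: 270 on hand, pool $2,848.50 (≈ $10.5500 each)
After Jun 4: 533 on hand, pool $4,978.80 (≈ $9.3411 each)
After Jun 6: 761 on hand, pool $7,030.80 (≈ $9.2389 each)
After Jun 10: 1092 on hand, pool $11,482.75 (≈ $10.5153 each)
Jun 12, sell 589: 589/1092 × $11,482.75 → $6,193.53
After Jun 13: 843 on hand, pool $8,961.22 (≈ $10.6302 each)
Jun 15, sell 657: 657/843 × $8,961.22 → $6,984.01
Jun 16, sell 157: 157/186 × $1,977.21 → $1,668.93
Total COGS = $6,193.53 + $6,984.01 + $1,668.93 = $14,846.47
Ending inventory (cost pool remaining) = $308.28
Check: goods available $15,154.75 = COGS $14,846.47 + ending $308.28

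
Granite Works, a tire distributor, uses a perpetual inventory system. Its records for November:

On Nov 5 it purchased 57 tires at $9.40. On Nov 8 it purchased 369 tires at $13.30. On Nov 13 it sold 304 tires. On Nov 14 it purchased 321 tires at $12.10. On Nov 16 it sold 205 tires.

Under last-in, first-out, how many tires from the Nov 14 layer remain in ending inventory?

116

Nov 13, 304 sold [LIFO — newest first]: 304 @ $13.30 = $4,043.20
Nov 16, 205 sold [LIFO — newest first]: 205 @ $12.10 = $2,480.50
Total COGS = $4,043.20 + $2,480.50 = $6,523.70
Ending inventory: 57 @ $9.40 + 65 @ $13.30 + 116 @ $12.10 = $2,803.90
Check: goods available $9,327.60 = COGS $6,523.70 + ending $2,803.90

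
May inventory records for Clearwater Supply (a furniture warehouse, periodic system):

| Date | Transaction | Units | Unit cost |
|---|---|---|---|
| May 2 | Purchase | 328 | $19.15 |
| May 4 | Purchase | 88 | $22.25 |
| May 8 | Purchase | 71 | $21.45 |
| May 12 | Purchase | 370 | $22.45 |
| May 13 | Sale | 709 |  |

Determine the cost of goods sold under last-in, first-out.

COGS = $15,234.45

May 13, 709 sold [LIFO — newest first]: 370 @ $22.45 + 71 @ $21.45 + 88 @ $22.25 + 180 @ $19.15 = $15,234.45
Ending inventory: 148 @ $19.15 = $2,834.20
Check: goods available $18,068.65 = COGS $15,234.45 + ending $2,834.20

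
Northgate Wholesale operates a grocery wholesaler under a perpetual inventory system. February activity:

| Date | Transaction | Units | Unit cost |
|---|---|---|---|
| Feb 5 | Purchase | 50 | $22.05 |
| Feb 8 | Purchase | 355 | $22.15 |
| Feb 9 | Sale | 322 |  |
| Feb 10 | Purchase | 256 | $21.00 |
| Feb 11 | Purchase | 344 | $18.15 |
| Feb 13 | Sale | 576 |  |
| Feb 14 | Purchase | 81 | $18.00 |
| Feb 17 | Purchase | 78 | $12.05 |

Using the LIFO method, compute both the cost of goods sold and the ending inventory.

COGS = $18,247.90; ending inventory = $4,735.35

Feb 9, 322 sold [LIFO — newest first]: 322 @ $22.15 = $7,132.30
Feb 13, 576 sold [LIFO — newest first]: 344 @ $18.15 + 232 @ $21.00 = $11,115.60
Total COGS = $7,132.30 + $11,115.60 = $18,247.90
Ending inventory: 50 @ $22.05 + 33 @ $22.15 + 24 @ $21.00 + 81 @ $18.00 + 78 @ $12.05 = $4,735.35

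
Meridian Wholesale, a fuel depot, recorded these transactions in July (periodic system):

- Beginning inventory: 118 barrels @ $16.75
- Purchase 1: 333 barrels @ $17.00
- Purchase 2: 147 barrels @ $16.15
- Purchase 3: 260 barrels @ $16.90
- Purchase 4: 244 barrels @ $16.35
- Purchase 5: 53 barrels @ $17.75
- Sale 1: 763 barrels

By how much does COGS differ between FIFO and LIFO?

FIFO COGS: 118 @ $16.75 + 333 @ $17.00 + 147 @ $16.15 + 165 @ $16.90 = $12,800.05
LIFO COGS: 53 @ $17.75 + 244 @ $16.35 + 260 @ $16.90 + 147 @ $16.15 + 59 @ $17.00 = $12,701.20
Difference = |$12,800.05 − $12,701.20| = $98.85

$98.85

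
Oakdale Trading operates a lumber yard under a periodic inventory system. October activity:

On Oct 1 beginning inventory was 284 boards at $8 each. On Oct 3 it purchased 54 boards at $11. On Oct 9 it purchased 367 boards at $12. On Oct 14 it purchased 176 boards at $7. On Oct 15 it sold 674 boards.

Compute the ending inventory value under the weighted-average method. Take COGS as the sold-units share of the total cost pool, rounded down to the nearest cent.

Oct 15, sell 674: 674/881 × $8,502.00 → $6,504.36
Ending inventory (cost pool remaining) = $1,997.64

Ending inventory = $1,997.64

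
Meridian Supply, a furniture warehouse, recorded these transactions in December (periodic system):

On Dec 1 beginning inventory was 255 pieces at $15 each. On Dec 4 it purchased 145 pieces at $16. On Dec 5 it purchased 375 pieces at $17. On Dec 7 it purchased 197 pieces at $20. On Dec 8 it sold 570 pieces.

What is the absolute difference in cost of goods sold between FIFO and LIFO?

FIFO COGS: 255 @ $15 + 145 @ $16 + 170 @ $17 = $9,035
LIFO COGS: 197 @ $20 + 373 @ $17 = $10,281
Difference = |$9,035 − $10,281| = $1,246

$1,246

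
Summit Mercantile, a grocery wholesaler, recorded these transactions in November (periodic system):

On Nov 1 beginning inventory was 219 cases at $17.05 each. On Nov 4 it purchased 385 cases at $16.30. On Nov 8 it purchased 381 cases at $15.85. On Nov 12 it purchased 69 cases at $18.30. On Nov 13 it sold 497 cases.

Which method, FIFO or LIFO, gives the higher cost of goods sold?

FIFO

FIFO COGS: 219 @ $17.05 + 278 @ $16.30 = $8,265.35
LIFO COGS: 69 @ $18.30 + 381 @ $15.85 + 47 @ $16.30 = $8,067.65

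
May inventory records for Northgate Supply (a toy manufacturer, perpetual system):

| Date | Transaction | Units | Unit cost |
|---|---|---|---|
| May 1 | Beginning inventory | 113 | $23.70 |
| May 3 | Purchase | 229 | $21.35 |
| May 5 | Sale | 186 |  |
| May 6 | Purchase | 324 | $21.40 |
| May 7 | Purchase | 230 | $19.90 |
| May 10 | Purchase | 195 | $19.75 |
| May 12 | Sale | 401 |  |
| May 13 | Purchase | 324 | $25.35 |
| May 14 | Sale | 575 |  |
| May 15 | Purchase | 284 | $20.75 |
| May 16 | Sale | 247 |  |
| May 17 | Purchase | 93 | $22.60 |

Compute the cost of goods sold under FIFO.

COGS = $30,990.40

May 5, 186 sold [FIFO — oldest first]: 113 @ $23.70 + 73 @ $21.35 = $4,236.65
May 12, 401 sold [FIFO — oldest first]: 156 @ $21.35 + 245 @ $21.40 = $8,573.60
May 14, 575 sold [FIFO — oldest first]: 79 @ $21.40 + 230 @ $19.90 + 195 @ $19.75 + 71 @ $25.35 = $11,918.70
May 16, 247 sold [FIFO — oldest first]: 247 @ $25.35 = $6,261.45
Total COGS = $4,236.65 + $8,573.60 + $11,918.70 + $6,261.45 = $30,990.40
Ending inventory: 6 @ $25.35 + 284 @ $20.75 + 93 @ $22.60 = $8,146.90
Check: goods available $39,137.30 = COGS $30,990.40 + ending $8,146.90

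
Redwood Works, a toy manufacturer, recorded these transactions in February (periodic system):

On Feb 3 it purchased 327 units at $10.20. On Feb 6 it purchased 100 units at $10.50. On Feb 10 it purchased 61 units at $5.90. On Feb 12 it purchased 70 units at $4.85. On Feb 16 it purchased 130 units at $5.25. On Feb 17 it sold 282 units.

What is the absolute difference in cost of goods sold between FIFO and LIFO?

FIFO COGS: 282 @ $10.20 = $2,876.40
LIFO COGS: 130 @ $5.25 + 70 @ $4.85 + 61 @ $5.90 + 21 @ $10.50 = $1,602.40
Difference = |$2,876.40 − $1,602.40| = $1,274.00

$1,274.00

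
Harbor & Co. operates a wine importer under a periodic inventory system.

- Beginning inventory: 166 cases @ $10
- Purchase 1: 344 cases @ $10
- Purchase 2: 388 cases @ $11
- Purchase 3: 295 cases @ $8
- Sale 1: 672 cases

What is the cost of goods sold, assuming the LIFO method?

COGS = $6,507

Sale 1 (672) [LIFO — newest first]: 295 @ $8 + 377 @ $11 = $6,507
Ending inventory: 166 @ $10 + 344 @ $10 + 11 @ $11 = $5,221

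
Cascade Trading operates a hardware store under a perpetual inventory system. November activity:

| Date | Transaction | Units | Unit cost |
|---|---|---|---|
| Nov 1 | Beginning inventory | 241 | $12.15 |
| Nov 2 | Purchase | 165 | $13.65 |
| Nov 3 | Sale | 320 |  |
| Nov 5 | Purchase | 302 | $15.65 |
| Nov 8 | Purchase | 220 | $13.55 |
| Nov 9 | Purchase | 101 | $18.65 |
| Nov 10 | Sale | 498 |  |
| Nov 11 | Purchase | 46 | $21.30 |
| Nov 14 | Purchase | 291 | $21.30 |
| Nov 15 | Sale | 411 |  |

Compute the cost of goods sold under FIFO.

COGS = $19,031.35

Nov 3, 320 sold [FIFO — oldest first]: 241 @ $12.15 + 79 @ $13.65 = $4,006.50
Nov 10, 498 sold [FIFO — oldest first]: 86 @ $13.65 + 302 @ $15.65 + 110 @ $13.55 = $7,390.70
Nov 15, 411 sold [FIFO — oldest first]: 110 @ $13.55 + 101 @ $18.65 + 46 @ $21.30 + 154 @ $21.30 = $7,634.15
Total COGS = $4,006.50 + $7,390.70 + $7,634.15 = $19,031.35
Ending inventory: 137 @ $21.30 = $2,918.10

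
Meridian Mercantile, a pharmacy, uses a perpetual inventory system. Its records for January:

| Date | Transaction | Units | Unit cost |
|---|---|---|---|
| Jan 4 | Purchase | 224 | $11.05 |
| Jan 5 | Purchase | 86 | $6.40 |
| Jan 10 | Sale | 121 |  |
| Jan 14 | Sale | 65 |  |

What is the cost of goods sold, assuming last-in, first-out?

Jan 10, 121 sold [LIFO — newest first]: 86 @ $6.40 + 35 @ $11.05 = $937.15
Jan 14, 65 sold [LIFO — newest first]: 65 @ $11.05 = $718.25
Total COGS = $937.15 + $718.25 = $1,655.40
Ending inventory: 124 @ $11.05 = $1,370.20
Check: goods available $3,025.60 = COGS $1,655.40 + ending $1,370.20

COGS = $1,655.40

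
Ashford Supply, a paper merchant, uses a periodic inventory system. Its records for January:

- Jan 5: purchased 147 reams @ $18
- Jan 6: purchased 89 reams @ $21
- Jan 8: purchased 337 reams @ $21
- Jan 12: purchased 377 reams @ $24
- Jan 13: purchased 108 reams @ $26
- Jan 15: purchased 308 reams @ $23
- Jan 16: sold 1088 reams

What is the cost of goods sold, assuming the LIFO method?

COGS = $25,135

Jan 16, 1088 sold [LIFO — newest first]: 308 @ $23 + 108 @ $26 + 377 @ $24 + 295 @ $21 = $25,135
Ending inventory: 147 @ $18 + 89 @ $21 + 42 @ $21 = $5,397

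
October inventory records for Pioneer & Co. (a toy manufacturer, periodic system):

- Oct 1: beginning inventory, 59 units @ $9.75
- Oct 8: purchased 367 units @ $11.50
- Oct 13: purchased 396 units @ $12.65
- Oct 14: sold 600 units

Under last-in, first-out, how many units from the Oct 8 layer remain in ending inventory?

163

Oct 14, 600 sold [LIFO — newest first]: 396 @ $12.65 + 204 @ $11.50 = $7,355.40
Ending inventory: 59 @ $9.75 + 163 @ $11.50 = $2,449.75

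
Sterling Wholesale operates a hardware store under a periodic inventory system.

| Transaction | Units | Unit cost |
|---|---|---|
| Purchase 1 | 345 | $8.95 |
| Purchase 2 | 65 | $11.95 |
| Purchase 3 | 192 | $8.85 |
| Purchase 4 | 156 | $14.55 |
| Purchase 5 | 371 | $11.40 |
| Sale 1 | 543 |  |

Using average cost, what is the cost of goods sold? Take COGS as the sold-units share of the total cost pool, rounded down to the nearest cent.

Sale 1, sell 543: 543/1129 × $12,062.90 → $5,801.73
Ending inventory (cost pool remaining) = $6,261.17

COGS = $5,801.73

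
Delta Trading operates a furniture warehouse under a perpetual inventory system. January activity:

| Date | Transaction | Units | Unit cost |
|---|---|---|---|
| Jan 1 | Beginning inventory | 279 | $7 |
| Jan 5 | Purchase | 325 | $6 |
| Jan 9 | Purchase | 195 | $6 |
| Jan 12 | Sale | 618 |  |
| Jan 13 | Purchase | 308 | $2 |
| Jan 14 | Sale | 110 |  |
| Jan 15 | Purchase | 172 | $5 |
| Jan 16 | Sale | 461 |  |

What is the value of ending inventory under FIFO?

Jan 12, 618 sold [FIFO — oldest first]: 279 @ $7 + 325 @ $6 + 14 @ $6 = $3,987
Jan 14, 110 sold [FIFO — oldest first]: 110 @ $6 = $660
Jan 16, 461 sold [FIFO — oldest first]: 71 @ $6 + 308 @ $2 + 82 @ $5 = $1,452
Total COGS = $3,987 + $660 + $1,452 = $6,099
Ending inventory: 90 @ $5 = $450
Check: goods available $6,549 = COGS $6,099 + ending $450

Ending inventory = $450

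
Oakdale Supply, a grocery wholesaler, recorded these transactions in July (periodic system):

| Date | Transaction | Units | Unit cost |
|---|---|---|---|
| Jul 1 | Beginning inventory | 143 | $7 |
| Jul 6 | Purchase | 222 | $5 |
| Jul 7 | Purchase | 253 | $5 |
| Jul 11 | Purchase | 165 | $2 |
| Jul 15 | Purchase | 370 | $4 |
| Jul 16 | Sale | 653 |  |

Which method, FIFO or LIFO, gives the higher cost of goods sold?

FIFO

FIFO COGS: 143 @ $7 + 222 @ $5 + 253 @ $5 + 35 @ $2 = $3,446
LIFO COGS: 370 @ $4 + 165 @ $2 + 118 @ $5 = $2,400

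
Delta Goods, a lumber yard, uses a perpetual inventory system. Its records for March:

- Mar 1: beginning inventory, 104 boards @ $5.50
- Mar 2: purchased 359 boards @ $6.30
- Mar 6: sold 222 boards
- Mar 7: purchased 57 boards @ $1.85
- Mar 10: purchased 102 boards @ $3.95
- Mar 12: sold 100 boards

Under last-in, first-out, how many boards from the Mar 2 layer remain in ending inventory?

137

Mar 6, 222 sold [LIFO — newest first]: 222 @ $6.30 = $1,398.60
Mar 12, 100 sold [LIFO — newest first]: 100 @ $3.95 = $395.00
Total COGS = $1,398.60 + $395.00 = $1,793.60
Ending inventory: 104 @ $5.50 + 137 @ $6.30 + 57 @ $1.85 + 2 @ $3.95 = $1,548.45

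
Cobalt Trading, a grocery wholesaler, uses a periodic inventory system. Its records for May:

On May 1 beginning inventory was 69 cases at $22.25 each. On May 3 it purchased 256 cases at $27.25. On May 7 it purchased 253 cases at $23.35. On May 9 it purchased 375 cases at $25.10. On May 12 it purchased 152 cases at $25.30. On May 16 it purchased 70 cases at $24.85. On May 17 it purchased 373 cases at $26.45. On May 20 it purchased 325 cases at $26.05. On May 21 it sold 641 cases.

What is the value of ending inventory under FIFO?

May 21, 641 sold [FIFO — oldest first]: 69 @ $22.25 + 256 @ $27.25 + 253 @ $23.35 + 63 @ $25.10 = $16,000.10
Ending inventory: 312 @ $25.10 + 152 @ $25.30 + 70 @ $24.85 + 373 @ $26.45 + 325 @ $26.05 = $31,748.40

Ending inventory = $31,748.40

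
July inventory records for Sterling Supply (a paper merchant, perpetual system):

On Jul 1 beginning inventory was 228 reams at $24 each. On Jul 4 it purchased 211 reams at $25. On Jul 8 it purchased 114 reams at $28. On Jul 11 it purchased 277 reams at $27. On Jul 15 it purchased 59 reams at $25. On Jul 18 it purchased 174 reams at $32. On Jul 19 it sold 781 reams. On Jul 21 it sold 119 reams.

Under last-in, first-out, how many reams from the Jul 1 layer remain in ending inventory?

163

Jul 19, 781 sold [LIFO — newest first]: 174 @ $32 + 59 @ $25 + 277 @ $27 + 114 @ $28 + 157 @ $25 = $21,639
Jul 21, 119 sold [LIFO — newest first]: 54 @ $25 + 65 @ $24 = $2,910
Total COGS = $21,639 + $2,910 = $24,549
Ending inventory: 163 @ $24 = $3,912
Check: goods available $28,461 = COGS $24,549 + ending $3,912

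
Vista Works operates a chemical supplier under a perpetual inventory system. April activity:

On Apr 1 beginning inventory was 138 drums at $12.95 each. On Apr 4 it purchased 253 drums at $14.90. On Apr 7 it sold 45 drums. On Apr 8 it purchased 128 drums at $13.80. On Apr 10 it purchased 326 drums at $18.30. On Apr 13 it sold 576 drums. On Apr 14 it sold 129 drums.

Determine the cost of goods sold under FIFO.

Apr 7, 45 sold [FIFO — oldest first]: 45 @ $12.95 = $582.75
Apr 13, 576 sold [FIFO — oldest first]: 93 @ $12.95 + 253 @ $14.90 + 128 @ $13.80 + 102 @ $18.30 = $8,607.05
Apr 14, 129 sold [FIFO — oldest first]: 129 @ $18.30 = $2,360.70
Total COGS = $582.75 + $8,607.05 + $2,360.70 = $11,550.50
Ending inventory: 95 @ $18.30 = $1,738.50

COGS = $11,550.50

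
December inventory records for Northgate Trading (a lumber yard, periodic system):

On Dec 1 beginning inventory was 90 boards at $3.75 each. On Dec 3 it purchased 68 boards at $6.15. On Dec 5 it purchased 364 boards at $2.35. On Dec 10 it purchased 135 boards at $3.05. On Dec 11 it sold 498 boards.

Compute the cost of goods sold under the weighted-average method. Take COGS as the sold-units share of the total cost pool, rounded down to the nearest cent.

Dec 11, sell 498: 498/657 × $2,022.85 → $1,533.30
Ending inventory (cost pool remaining) = $489.55
Check: goods available $2,022.85 = COGS $1,533.30 + ending $489.55

COGS = $1,533.30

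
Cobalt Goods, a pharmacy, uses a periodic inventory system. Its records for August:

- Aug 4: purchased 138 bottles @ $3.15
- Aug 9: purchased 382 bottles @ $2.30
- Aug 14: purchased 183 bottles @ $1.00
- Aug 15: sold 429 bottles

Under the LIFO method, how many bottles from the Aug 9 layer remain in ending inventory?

136

Aug 15, 429 sold [LIFO — newest first]: 183 @ $1.00 + 246 @ $2.30 = $748.80
Ending inventory: 138 @ $3.15 + 136 @ $2.30 = $747.50
Check: goods available $1,496.30 = COGS $748.80 + ending $747.50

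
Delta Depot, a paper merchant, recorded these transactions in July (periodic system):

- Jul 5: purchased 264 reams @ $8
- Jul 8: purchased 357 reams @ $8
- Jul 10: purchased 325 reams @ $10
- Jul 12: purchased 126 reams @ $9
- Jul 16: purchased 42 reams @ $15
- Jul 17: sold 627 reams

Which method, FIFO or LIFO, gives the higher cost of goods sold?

FIFO COGS: 264 @ $8 + 357 @ $8 + 6 @ $10 = $5,028
LIFO COGS: 42 @ $15 + 126 @ $9 + 325 @ $10 + 134 @ $8 = $6,086

LIFO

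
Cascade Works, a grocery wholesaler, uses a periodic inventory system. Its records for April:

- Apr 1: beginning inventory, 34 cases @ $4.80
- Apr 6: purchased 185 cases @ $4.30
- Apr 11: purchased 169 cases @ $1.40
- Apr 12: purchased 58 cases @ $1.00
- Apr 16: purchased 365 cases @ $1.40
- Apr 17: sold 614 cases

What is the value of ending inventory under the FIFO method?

Apr 17, 614 sold [FIFO — oldest first]: 34 @ $4.80 + 185 @ $4.30 + 169 @ $1.40 + 58 @ $1.00 + 168 @ $1.40 = $1,488.50
Ending inventory: 197 @ $1.40 = $275.80

Ending inventory = $275.80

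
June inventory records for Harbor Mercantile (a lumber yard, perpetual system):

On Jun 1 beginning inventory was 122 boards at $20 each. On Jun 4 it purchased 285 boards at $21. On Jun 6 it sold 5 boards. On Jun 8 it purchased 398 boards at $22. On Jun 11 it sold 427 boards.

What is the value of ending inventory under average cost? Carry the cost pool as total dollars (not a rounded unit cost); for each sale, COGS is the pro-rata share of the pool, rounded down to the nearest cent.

Ending inventory = $7,962.39

After Jun 1: 122 on hand, pool $2,440.00 (≈ $20.0000 each)
After Jun 4: 407 on hand, pool $8,425.00 (≈ $20.7002 each)
Jun 6, sell 5: 5/407 × $8,425.00 → $103.50
After Jun 8: 800 on hand, pool $17,077.50 (≈ $21.3469 each)
Jun 11, sell 427: 427/800 × $17,077.50 → $9,115.11
Total COGS = $103.50 + $9,115.11 = $9,218.61
Ending inventory (cost pool remaining) = $7,962.39
Check: goods available $17,181.00 = COGS $9,218.61 + ending $7,962.39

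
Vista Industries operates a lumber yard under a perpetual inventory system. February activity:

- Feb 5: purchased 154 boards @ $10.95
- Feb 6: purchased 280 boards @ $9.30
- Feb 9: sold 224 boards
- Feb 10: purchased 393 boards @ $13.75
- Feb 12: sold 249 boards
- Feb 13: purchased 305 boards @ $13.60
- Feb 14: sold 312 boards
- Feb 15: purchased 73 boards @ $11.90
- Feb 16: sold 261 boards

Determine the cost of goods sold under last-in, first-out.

Feb 9, 224 sold [LIFO — newest first]: 224 @ $9.30 = $2,083.20
Feb 12, 249 sold [LIFO — newest first]: 249 @ $13.75 = $3,423.75
Feb 14, 312 sold [LIFO — newest first]: 305 @ $13.60 + 7 @ $13.75 = $4,244.25
Feb 16, 261 sold [LIFO — newest first]: 73 @ $11.90 + 137 @ $13.75 + 51 @ $9.30 = $3,226.75
Total COGS = $2,083.20 + $3,423.75 + $4,244.25 + $3,226.75 = $12,977.95
Ending inventory: 154 @ $10.95 + 5 @ $9.30 = $1,732.80
Check: goods available $14,710.75 = COGS $12,977.95 + ending $1,732.80

COGS = $12,977.95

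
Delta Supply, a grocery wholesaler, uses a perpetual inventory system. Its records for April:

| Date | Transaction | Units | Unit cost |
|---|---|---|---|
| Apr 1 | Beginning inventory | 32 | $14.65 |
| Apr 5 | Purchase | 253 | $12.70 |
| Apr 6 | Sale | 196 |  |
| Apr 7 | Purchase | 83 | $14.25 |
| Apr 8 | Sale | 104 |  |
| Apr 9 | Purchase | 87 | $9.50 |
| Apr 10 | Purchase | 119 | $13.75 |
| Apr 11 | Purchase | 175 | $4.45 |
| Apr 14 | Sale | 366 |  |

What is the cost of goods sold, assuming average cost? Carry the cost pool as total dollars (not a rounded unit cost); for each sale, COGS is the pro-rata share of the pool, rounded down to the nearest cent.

After Apr 1: 32 on hand, pool $468.80 (≈ $14.6500 each)
After Apr 5: 285 on hand, pool $3,681.90 (≈ $12.9189 each)
Apr 6, sell 196: 196/285 × $3,681.90 → $2,532.11
After Apr 7: 172 on hand, pool $2,332.54 (≈ $13.5613 each)
Apr 8, sell 104: 104/172 × $2,332.54 → $1,410.37
After Apr 9: 155 on hand, pool $1,748.67 (≈ $11.2817 each)
After Apr 10: 274 on hand, pool $3,384.92 (≈ $12.3537 each)
After Apr 11: 449 on hand, pool $4,163.67 (≈ $9.2732 each)
Apr 14, sell 366: 366/449 × $4,163.67 → $3,393.99
Total COGS = $2,532.11 + $1,410.37 + $3,393.99 = $7,336.47
Ending inventory (cost pool remaining) = $769.68

COGS = $7,336.47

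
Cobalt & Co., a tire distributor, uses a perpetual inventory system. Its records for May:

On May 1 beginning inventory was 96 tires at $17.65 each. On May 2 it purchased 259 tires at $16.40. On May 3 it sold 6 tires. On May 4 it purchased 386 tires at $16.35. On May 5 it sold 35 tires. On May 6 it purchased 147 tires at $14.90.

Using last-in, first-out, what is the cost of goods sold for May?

May 3, 6 sold [LIFO — newest first]: 6 @ $16.40 = $98.40
May 5, 35 sold [LIFO — newest first]: 35 @ $16.35 = $572.25
Total COGS = $98.40 + $572.25 = $670.65
Ending inventory: 96 @ $17.65 + 253 @ $16.40 + 351 @ $16.35 + 147 @ $14.90 = $13,772.75

COGS = $670.65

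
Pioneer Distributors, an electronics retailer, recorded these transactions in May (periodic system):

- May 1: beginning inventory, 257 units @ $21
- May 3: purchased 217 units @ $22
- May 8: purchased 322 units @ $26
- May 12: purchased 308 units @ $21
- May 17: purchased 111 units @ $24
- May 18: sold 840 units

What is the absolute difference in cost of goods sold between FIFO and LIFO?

$215

FIFO COGS: 257 @ $21 + 217 @ $22 + 322 @ $26 + 44 @ $21 = $19,467
LIFO COGS: 111 @ $24 + 308 @ $21 + 322 @ $26 + 99 @ $22 = $19,682
Difference = |$19,467 − $19,682| = $215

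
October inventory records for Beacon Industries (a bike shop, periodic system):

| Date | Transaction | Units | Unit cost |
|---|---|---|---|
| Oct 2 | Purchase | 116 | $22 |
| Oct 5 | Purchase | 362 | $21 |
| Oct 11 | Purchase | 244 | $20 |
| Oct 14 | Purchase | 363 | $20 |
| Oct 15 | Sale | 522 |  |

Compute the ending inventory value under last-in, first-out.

Oct 15, 522 sold [LIFO — newest first]: 363 @ $20 + 159 @ $20 = $10,440
Ending inventory: 116 @ $22 + 362 @ $21 + 85 @ $20 = $11,854

Ending inventory = $11,854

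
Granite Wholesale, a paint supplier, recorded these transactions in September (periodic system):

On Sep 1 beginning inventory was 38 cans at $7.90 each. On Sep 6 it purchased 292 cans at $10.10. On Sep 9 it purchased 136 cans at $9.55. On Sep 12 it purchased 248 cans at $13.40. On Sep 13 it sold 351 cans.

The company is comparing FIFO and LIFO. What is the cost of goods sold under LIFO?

FIFO COGS: 38 @ $7.90 + 292 @ $10.10 + 21 @ $9.55 = $3,449.95
LIFO COGS: 248 @ $13.40 + 103 @ $9.55 = $4,306.85

COGS = $4,306.85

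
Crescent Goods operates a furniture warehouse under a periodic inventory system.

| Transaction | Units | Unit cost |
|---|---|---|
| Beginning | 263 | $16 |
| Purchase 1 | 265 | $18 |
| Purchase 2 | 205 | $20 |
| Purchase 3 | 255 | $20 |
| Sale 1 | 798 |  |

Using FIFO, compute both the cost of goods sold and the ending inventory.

Sale 1 (798) [FIFO — oldest first]: 263 @ $16 + 265 @ $18 + 205 @ $20 + 65 @ $20 = $14,378
Ending inventory: 190 @ $20 = $3,800
Check: goods available $18,178 = COGS $14,378 + ending $3,800

COGS = $14,378; ending inventory = $3,800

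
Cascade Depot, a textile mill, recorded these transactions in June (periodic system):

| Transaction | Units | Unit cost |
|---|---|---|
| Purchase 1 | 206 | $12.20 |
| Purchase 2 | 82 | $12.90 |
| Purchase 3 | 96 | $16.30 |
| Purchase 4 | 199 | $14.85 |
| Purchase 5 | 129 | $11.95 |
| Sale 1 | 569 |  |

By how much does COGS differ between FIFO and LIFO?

FIFO COGS: 206 @ $12.20 + 82 @ $12.90 + 96 @ $16.30 + 185 @ $14.85 = $7,883.05
LIFO COGS: 129 @ $11.95 + 199 @ $14.85 + 96 @ $16.30 + 82 @ $12.90 + 63 @ $12.20 = $7,887.90
Difference = |$7,883.05 − $7,887.90| = $4.85

$4.85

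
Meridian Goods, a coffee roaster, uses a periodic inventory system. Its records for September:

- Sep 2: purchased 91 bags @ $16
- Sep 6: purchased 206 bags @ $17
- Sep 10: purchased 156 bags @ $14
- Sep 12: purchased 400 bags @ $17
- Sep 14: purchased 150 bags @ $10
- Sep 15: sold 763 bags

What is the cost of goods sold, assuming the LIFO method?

COGS = $11,453

Sep 15, 763 sold [LIFO — newest first]: 150 @ $10 + 400 @ $17 + 156 @ $14 + 57 @ $17 = $11,453
Ending inventory: 91 @ $16 + 149 @ $17 = $3,989
Check: goods available $15,442 = COGS $11,453 + ending $3,989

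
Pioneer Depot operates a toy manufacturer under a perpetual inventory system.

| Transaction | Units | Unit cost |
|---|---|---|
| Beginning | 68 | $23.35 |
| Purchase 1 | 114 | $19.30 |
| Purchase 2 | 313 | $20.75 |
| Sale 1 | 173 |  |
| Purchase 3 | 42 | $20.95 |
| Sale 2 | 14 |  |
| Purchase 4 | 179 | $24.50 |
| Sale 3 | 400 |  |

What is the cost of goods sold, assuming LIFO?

Sale 1 (173) [LIFO — newest first]: 173 @ $20.75 = $3,589.75
Sale 2 (14) [LIFO — newest first]: 14 @ $20.95 = $293.30
Sale 3 (400) [LIFO — newest first]: 179 @ $24.50 + 28 @ $20.95 + 140 @ $20.75 + 53 @ $19.30 = $8,900.00
Total COGS = $3,589.75 + $293.30 + $8,900.00 = $12,783.05
Ending inventory: 68 @ $23.35 + 61 @ $19.30 = $2,765.10

COGS = $12,783.05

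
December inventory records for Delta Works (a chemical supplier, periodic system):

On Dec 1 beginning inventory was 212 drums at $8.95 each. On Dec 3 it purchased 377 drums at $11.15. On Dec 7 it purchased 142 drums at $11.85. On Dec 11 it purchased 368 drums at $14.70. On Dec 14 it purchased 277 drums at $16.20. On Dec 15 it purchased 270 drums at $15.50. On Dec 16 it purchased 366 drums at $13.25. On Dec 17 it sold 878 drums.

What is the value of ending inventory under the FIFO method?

Ending inventory = $16,770.60

Dec 17, 878 sold [FIFO — oldest first]: 212 @ $8.95 + 377 @ $11.15 + 142 @ $11.85 + 147 @ $14.70 = $9,944.55
Ending inventory: 221 @ $14.70 + 277 @ $16.20 + 270 @ $15.50 + 366 @ $13.25 = $16,770.60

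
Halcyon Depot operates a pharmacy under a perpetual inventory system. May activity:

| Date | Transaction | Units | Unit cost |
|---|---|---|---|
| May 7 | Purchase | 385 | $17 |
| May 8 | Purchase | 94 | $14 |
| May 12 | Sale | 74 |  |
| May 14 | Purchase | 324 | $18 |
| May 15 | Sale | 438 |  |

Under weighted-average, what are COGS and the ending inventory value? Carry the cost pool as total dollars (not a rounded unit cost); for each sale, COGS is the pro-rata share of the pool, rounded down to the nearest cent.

COGS = $8,711.84; ending inventory = $4,981.16

After May 7: 385 on hand, pool $6,545.00 (≈ $17.0000 each)
After May 8: 479 on hand, pool $7,861.00 (≈ $16.4113 each)
May 12, sell 74: 74/479 × $7,861.00 → $1,214.43
After May 14: 729 on hand, pool $12,478.57 (≈ $17.1174 each)
May 15, sell 438: 438/729 × $12,478.57 → $7,497.41
Total COGS = $1,214.43 + $7,497.41 = $8,711.84
Ending inventory (cost pool remaining) = $4,981.16
Check: goods available $13,693.00 = COGS $8,711.84 + ending $4,981.16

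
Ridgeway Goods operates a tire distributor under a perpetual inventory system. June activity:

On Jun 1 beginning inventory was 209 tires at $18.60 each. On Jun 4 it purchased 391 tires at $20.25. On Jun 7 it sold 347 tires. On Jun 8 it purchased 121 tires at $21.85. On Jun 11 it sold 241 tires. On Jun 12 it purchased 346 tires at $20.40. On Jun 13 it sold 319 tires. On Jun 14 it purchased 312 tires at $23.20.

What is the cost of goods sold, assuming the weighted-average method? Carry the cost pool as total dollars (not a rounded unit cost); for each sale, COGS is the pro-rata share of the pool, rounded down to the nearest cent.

After Jun 1: 209 on hand, pool $3,887.40 (≈ $18.6000 each)
After Jun 4: 600 on hand, pool $11,805.15 (≈ $19.6753 each)
Jun 7, sell 347: 347/600 × $11,805.15 → $6,827.31
After Jun 8: 374 on hand, pool $7,621.69 (≈ $20.3789 each)
Jun 11, sell 241: 241/374 × $7,621.69 → $4,911.30
After Jun 12: 479 on hand, pool $9,768.79 (≈ $20.3941 each)
Jun 13, sell 319: 319/479 × $9,768.79 → $6,505.72
After Jun 14: 472 on hand, pool $10,501.47 (≈ $22.2489 each)
Total COGS = $6,827.31 + $4,911.30 + $6,505.72 = $18,244.33
Ending inventory (cost pool remaining) = $10,501.47

COGS = $18,244.33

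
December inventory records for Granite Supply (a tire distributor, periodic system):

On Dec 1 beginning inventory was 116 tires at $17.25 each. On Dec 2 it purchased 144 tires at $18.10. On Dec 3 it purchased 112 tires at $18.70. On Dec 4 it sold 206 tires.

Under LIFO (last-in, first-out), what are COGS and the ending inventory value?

Dec 4, 206 sold [LIFO — newest first]: 112 @ $18.70 + 94 @ $18.10 = $3,795.80
Ending inventory: 116 @ $17.25 + 50 @ $18.10 = $2,906.00
Check: goods available $6,701.80 = COGS $3,795.80 + ending $2,906.00

COGS = $3,795.80; ending inventory = $2,906.00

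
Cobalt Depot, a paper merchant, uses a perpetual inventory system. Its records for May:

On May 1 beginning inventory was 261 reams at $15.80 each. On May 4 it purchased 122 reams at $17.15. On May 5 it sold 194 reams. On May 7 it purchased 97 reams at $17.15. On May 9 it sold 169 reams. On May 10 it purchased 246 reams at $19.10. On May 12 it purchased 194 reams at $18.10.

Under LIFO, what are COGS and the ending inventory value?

May 5, 194 sold [LIFO — newest first]: 122 @ $17.15 + 72 @ $15.80 = $3,229.90
May 9, 169 sold [LIFO — newest first]: 97 @ $17.15 + 72 @ $15.80 = $2,801.15
Total COGS = $3,229.90 + $2,801.15 = $6,031.05
Ending inventory: 117 @ $15.80 + 246 @ $19.10 + 194 @ $18.10 = $10,058.60
Check: goods available $16,089.65 = COGS $6,031.05 + ending $10,058.60

COGS = $6,031.05; ending inventory = $10,058.60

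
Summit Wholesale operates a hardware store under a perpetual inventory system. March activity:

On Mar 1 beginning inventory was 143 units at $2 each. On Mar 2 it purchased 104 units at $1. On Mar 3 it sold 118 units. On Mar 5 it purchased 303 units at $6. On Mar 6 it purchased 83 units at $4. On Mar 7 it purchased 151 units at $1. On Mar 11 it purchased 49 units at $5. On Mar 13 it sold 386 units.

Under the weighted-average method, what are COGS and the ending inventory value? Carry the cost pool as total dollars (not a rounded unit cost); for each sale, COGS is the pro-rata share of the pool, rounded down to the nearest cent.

COGS = $1,670.75; ending inventory = $1,265.25

After Mar 1: 143 on hand, pool $286.00 (≈ $2.0000 each)
After Mar 2: 247 on hand, pool $390.00 (≈ $1.5789 each)
Mar 3, sell 118: 118/247 × $390.00 → $186.31
After Mar 5: 432 on hand, pool $2,021.69 (≈ $4.6798 each)
After Mar 6: 515 on hand, pool $2,353.69 (≈ $4.5703 each)
After Mar 7: 666 on hand, pool $2,504.69 (≈ $3.7608 each)
After Mar 11: 715 on hand, pool $2,749.69 (≈ $3.8457 each)
Mar 13, sell 386: 386/715 × $2,749.69 → $1,484.44
Total COGS = $186.31 + $1,484.44 = $1,670.75
Ending inventory (cost pool remaining) = $1,265.25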